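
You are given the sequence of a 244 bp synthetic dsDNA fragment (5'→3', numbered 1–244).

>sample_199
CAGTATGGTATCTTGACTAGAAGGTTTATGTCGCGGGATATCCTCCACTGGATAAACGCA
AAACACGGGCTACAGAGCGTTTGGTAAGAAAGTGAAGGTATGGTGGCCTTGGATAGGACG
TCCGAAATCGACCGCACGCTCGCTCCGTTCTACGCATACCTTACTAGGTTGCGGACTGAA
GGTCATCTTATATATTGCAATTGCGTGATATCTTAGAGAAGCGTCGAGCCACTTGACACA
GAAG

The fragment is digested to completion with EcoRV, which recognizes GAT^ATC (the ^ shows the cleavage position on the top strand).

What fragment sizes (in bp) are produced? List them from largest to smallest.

EcoRV sites (GATATC) start at positions 37, 207.
EcoRV cuts after base 3 of each site, so after positions 39, 209.
Linear molecule, 2 cuts → 3 fragments:
  1–39 → 39 bp
  40–209 → 170 bp
  210–244 → 35 bp
Sorted largest to smallest: 170, 39, 35 bp.

170, 39, 35 bp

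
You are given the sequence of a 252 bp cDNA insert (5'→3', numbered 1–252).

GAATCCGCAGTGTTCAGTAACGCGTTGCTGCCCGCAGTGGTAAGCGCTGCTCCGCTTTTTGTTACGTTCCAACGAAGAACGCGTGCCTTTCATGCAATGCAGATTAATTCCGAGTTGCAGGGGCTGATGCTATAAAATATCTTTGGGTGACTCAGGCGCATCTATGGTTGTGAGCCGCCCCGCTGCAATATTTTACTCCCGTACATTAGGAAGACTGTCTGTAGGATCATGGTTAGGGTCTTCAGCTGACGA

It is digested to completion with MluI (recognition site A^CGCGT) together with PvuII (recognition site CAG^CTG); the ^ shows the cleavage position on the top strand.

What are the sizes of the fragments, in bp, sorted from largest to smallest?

MluI sites (ACGCGT) start at positions 20, 79.
MluI cuts after the first base of each site, so after positions 20, 79.
The PvuII site (CAGCTG) starts at position 243.
PvuII cuts after base 3 of each site, so after position 245.
Combined cut positions: 20, 79, 245.
Linear molecule, 3 cuts → 4 fragments:
  1–20 → 20 bp
  21–79 → 59 bp
  80–245 → 166 bp
  246–252 → 7 bp
Sorted largest to smallest: 166, 59, 20, 7 bp.

166, 59, 20, 7 bp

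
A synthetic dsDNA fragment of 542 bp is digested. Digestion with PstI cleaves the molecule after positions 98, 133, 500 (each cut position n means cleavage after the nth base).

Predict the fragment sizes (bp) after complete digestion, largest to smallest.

367, 98, 42, 35 bp

Linear molecule, 3 cuts → 4 fragments:
  98 − 0 = 98 bp
  133 − 98 = 35 bp
  500 − 133 = 367 bp
  542 − 500 = 42 bp
Sorted largest to smallest: 367, 98, 42, 35 bp.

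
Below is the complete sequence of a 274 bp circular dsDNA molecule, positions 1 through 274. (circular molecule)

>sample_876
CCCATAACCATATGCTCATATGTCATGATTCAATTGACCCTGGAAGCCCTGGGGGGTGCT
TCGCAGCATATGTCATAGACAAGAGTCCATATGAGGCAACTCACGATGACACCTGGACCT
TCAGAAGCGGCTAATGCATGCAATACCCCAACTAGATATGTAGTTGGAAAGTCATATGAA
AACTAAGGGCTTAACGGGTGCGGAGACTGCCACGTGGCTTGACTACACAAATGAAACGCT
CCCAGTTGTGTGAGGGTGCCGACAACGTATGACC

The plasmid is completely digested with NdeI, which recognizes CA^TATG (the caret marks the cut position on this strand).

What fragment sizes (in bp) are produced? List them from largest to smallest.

110, 85, 50, 21, 8 bp

NdeI sites (CATATG) start at positions 9, 17, 67, 88, 173.
NdeI cuts after base 2 of each site, so after positions 10, 18, 68, 89, 174.
Circular molecule, 5 cuts → 5 fragments:
  11–18 → 8 bp
  19–68 → 50 bp
  69–89 → 21 bp
  90–174 → 85 bp
  175–274 then 1–10 → 100 + 10 = 110 bp
Sorted largest to smallest: 110, 85, 50, 21, 8 bp.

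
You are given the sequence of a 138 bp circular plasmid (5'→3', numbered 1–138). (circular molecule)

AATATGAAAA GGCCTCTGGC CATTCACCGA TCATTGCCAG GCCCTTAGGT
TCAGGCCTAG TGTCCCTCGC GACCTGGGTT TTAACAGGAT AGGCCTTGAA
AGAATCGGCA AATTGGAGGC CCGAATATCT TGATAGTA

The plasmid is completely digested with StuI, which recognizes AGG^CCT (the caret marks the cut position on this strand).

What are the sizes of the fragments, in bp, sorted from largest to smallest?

StuI sites (AGGCCT) start at positions 10, 53, 91.
StuI cuts after base 3 of each site, so after positions 12, 55, 93.
Circular molecule, 3 cuts → 3 fragments:
  13–55 → 43 bp
  56–93 → 38 bp
  94–138 then 1–12 → 45 + 12 = 57 bp
Sorted largest to smallest: 57, 43, 38 bp.

57, 43, 38 bp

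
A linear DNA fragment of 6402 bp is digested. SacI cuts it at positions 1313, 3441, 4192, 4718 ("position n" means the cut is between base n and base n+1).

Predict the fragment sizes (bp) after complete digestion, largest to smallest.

2128, 1684, 1313, 751, 526 bp

Linear molecule, 4 cuts → 5 fragments:
  1313 − 0 = 1313 bp
  3441 − 1313 = 2128 bp
  4192 − 3441 = 751 bp
  4718 − 4192 = 526 bp
  6402 − 4718 = 1684 bp
Sorted largest to smallest: 2128, 1684, 1313, 751, 526 bp.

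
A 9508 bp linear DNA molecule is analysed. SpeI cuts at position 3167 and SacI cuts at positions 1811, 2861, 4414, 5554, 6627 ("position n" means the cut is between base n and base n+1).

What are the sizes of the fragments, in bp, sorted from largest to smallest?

2881, 1811, 1247, 1140, 1073, 1050, 306 bp

Combined cut positions (sorted): 1811, 2861, 3167, 4414, 5554, 6627.
Linear molecule, 6 cuts → 7 fragments:
  1811 − 0 = 1811 bp
  2861 − 1811 = 1050 bp
  3167 − 2861 = 306 bp
  4414 − 3167 = 1247 bp
  5554 − 4414 = 1140 bp
  6627 − 5554 = 1073 bp
  9508 − 6627 = 2881 bp
Sorted largest to smallest: 2881, 1811, 1247, 1140, 1073, 1050, 306 bp.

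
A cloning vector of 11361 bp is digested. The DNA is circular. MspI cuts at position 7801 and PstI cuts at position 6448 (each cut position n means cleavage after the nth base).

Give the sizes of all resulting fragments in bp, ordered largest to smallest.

Combined cut positions (sorted): 6448, 7801.
Circular molecule, 2 cuts → 2 fragments:
  7801 − 6448 = 1353 bp
  wrap: 11361 − 7801 + 6448 = 10008 bp
Sorted largest to smallest: 10008, 1353 bp.

10008, 1353 bp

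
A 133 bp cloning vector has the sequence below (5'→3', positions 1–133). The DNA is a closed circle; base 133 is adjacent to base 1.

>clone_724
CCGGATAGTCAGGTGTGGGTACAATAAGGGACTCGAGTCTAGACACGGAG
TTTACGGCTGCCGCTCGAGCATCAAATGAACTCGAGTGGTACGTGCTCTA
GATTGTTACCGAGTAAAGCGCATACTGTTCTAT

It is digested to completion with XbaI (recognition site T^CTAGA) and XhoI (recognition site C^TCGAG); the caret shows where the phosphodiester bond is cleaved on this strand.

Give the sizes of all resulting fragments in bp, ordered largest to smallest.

XbaI sites (TCTAGA) start at positions 38, 97.
XbaI cuts after the first base of each site, so after positions 38, 97.
XhoI sites (CTCGAG) start at positions 32, 64, 81.
XhoI cuts after the first base of each site, so after positions 32, 64, 81.
Combined cut positions: 32, 38, 64, 81, 97.
Circular molecule, 5 cuts → 5 fragments:
  33–38 → 6 bp
  39–64 → 26 bp
  65–81 → 17 bp
  82–97 → 16 bp
  98–133 then 1–32 → 36 + 32 = 68 bp
Sorted largest to smallest: 68, 26, 17, 16, 6 bp.

68, 26, 17, 16, 6 bp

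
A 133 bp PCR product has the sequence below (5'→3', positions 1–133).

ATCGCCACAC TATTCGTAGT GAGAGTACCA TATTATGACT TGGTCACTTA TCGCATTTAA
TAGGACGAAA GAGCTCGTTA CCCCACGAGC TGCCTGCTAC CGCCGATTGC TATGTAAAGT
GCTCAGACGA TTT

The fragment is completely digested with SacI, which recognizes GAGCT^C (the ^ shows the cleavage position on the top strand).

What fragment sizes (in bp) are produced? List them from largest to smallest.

75, 58 bp

The SacI site (GAGCTC) starts at position 71.
SacI cuts after base 5 of each site (before the last base), so after position 75.
Linear molecule, 1 cut → 2 fragments:
  1–75 → 75 bp
  76–133 → 58 bp
Sorted largest to smallest: 75, 58 bp.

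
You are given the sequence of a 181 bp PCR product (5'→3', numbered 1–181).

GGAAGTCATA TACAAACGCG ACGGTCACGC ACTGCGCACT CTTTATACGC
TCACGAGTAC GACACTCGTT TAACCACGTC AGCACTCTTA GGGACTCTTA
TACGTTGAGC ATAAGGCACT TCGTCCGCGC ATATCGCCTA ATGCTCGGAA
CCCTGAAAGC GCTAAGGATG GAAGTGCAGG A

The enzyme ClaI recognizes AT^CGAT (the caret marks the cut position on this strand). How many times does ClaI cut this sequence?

No occurrence of ATCGAT is present in the sequence.
ClaI does not cut: 0 sites.

0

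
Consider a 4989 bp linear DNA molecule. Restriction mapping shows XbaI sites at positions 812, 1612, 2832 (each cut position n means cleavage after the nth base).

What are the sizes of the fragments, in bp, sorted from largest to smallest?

2157, 1220, 812, 800 bp

Linear molecule, 3 cuts → 4 fragments:
  812 − 0 = 812 bp
  1612 − 812 = 800 bp
  2832 − 1612 = 1220 bp
  4989 − 2832 = 2157 bp
Sorted largest to smallest: 2157, 1220, 812, 800 bp.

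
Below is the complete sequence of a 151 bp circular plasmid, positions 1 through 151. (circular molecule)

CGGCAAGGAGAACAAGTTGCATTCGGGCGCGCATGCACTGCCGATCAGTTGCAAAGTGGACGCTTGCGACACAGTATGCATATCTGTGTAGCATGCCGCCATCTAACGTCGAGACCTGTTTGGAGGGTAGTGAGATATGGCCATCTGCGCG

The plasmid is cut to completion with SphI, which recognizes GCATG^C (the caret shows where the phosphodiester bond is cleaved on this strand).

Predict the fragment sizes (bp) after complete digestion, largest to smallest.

SphI sites (GCATGC) start at positions 31, 91.
SphI cuts after base 5 of each site (before the last base), so after positions 35, 95.
Circular molecule, 2 cuts → 2 fragments:
  36–95 → 60 bp
  96–151 then 1–35 → 56 + 35 = 91 bp
Sorted largest to smallest: 91, 60 bp.

91, 60 bp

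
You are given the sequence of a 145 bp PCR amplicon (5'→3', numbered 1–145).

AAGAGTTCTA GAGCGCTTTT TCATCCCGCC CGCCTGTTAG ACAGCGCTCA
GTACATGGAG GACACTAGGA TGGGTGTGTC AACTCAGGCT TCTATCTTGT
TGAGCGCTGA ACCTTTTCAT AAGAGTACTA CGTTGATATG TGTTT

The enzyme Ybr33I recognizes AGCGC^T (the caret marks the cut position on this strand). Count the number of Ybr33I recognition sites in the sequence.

AGCGCT occurs starting at positions 12, 43, 103.
Ybr33I cuts at 3 sites.

3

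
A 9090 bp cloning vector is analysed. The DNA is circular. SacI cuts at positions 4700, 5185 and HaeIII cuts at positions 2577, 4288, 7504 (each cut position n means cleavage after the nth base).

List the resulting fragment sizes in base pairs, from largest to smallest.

Combined cut positions (sorted): 2577, 4288, 4700, 5185, 7504.
Circular molecule, 5 cuts → 5 fragments:
  4288 − 2577 = 1711 bp
  4700 − 4288 = 412 bp
  5185 − 4700 = 485 bp
  7504 − 5185 = 2319 bp
  wrap: 9090 − 7504 + 2577 = 4163 bp
Sorted largest to smallest: 4163, 2319, 1711, 485, 412 bp.

4163, 2319, 1711, 485, 412 bp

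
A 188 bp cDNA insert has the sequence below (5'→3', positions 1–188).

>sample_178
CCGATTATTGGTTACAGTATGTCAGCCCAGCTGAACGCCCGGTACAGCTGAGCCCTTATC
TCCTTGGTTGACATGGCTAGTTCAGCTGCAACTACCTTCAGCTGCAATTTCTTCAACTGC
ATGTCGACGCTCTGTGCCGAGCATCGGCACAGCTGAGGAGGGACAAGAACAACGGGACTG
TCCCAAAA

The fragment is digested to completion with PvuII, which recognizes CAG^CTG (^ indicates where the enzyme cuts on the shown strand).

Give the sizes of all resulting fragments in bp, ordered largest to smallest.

51, 38, 36, 30, 17, 16 bp

PvuII sites (CAGCTG) start at positions 28, 45, 83, 99, 150.
PvuII cuts after base 3 of each site, so after positions 30, 47, 85, 101, 152.
Linear molecule, 5 cuts → 6 fragments:
  1–30 → 30 bp
  31–47 → 17 bp
  48–85 → 38 bp
  86–101 → 16 bp
  102–152 → 51 bp
  153–188 → 36 bp
Sorted largest to smallest: 51, 38, 36, 30, 17, 16 bp.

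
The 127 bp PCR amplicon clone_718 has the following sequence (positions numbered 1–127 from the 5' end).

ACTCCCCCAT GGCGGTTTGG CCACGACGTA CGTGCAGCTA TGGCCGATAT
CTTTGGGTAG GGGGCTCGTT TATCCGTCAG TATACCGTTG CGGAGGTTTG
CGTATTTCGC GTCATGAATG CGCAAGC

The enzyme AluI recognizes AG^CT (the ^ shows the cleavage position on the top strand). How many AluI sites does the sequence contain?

1

AGCT occurs starting at position 36.
AluI cuts at 1 site.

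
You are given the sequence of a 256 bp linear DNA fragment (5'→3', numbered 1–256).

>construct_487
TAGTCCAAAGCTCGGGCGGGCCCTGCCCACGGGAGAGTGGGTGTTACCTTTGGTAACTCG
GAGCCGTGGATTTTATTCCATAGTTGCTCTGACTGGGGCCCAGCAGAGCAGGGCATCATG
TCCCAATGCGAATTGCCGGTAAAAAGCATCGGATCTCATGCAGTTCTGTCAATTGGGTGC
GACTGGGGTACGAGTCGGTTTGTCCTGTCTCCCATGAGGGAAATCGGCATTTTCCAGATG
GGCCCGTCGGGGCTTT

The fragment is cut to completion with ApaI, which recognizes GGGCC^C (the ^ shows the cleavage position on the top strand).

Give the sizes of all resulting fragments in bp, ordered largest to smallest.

ApaI sites (GGGCCC) start at positions 18, 96, 240.
ApaI cuts after base 5 of each site (before the last base), so after positions 22, 100, 244.
Linear molecule, 3 cuts → 4 fragments:
  1–22 → 22 bp
  23–100 → 78 bp
  101–244 → 144 bp
  245–256 → 12 bp
Sorted largest to smallest: 144, 78, 22, 12 bp.

144, 78, 22, 12 bp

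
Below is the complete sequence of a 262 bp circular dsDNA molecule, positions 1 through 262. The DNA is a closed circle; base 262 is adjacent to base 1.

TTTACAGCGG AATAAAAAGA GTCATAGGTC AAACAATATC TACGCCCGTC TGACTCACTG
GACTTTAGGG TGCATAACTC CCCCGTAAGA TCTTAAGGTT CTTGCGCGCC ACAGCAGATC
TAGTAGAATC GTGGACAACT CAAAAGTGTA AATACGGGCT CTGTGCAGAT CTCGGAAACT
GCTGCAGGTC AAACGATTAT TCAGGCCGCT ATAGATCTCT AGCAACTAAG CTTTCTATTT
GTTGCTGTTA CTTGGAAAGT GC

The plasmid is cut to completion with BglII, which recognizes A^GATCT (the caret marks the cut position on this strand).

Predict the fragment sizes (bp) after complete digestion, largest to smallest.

137, 51, 46, 28 bp

BglII sites (AGATCT) start at positions 88, 116, 167, 213.
BglII cuts after the first base of each site, so after positions 88, 116, 167, 213.
Circular molecule, 4 cuts → 4 fragments:
  89–116 → 28 bp
  117–167 → 51 bp
  168–213 → 46 bp
  214–262 then 1–88 → 49 + 88 = 137 bp
Sorted largest to smallest: 137, 51, 46, 28 bp.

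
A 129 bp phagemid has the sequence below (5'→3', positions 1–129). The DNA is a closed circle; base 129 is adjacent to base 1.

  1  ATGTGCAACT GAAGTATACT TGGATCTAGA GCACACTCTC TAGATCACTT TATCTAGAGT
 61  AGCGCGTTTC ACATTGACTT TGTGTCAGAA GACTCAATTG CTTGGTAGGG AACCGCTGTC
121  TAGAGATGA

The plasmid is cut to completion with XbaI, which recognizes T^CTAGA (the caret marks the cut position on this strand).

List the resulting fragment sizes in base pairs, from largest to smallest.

66, 35, 14, 14 bp

XbaI sites (TCTAGA) start at positions 25, 39, 53, 119.
XbaI cuts after the first base of each site, so after positions 25, 39, 53, 119.
Circular molecule, 4 cuts → 4 fragments:
  26–39 → 14 bp
  40–53 → 14 bp
  54–119 → 66 bp
  120–129 then 1–25 → 10 + 25 = 35 bp
Sorted largest to smallest: 66, 35, 14, 14 bp.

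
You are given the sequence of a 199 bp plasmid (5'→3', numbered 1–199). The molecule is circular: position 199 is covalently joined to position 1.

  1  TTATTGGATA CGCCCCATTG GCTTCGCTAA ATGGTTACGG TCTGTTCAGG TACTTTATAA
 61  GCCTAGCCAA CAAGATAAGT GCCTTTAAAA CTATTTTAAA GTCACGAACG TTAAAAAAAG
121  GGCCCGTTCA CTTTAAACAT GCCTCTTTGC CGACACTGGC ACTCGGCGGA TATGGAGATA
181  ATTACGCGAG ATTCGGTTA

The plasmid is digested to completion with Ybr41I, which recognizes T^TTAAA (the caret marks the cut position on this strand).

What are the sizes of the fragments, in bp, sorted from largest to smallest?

Ybr41I sites (TTTAAA) start at positions 84, 95, 132.
Ybr41I cuts after the first base of each site, so after positions 84, 95, 132.
Circular molecule, 3 cuts → 3 fragments:
  85–95 → 11 bp
  96–132 → 37 bp
  133–199 then 1–84 → 67 + 84 = 151 bp
Sorted largest to smallest: 151, 37, 11 bp.

151, 37, 11 bp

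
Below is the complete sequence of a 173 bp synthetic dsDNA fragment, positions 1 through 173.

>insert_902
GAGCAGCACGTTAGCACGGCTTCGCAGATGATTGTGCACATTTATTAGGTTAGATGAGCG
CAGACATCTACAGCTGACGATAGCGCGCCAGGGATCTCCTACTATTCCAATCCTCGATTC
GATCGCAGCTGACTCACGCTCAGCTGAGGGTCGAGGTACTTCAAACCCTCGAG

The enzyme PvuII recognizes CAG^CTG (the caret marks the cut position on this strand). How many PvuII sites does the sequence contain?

CAGCTG occurs starting at positions 71, 126, 141.
PvuII cuts at 3 sites.

3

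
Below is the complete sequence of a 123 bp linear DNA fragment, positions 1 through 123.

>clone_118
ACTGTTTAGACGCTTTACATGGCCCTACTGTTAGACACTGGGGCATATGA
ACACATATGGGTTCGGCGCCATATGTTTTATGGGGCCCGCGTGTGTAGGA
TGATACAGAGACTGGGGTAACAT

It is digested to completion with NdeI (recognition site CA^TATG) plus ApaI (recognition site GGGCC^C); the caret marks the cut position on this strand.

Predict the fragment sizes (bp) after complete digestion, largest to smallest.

45, 36, 16, 16, 10 bp

NdeI sites (CATATG) start at positions 44, 54, 70.
NdeI cuts after base 2 of each site, so after positions 45, 55, 71.
The ApaI site (GGGCCC) starts at position 83.
ApaI cuts after base 5 of each site (before the last base), so after position 87.
Combined cut positions: 45, 55, 71, 87.
Linear molecule, 4 cuts → 5 fragments:
  1–45 → 45 bp
  46–55 → 10 bp
  56–71 → 16 bp
  72–87 → 16 bp
  88–123 → 36 bp
Sorted largest to smallest: 45, 36, 16, 16, 10 bp.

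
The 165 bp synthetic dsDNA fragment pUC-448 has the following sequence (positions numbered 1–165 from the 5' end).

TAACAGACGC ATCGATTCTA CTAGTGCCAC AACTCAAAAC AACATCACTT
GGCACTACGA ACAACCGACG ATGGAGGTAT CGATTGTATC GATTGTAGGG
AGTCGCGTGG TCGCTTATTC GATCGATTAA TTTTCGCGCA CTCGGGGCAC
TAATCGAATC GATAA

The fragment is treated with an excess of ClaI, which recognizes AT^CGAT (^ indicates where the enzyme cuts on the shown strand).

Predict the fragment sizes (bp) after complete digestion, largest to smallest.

ClaI sites (ATCGAT) start at positions 11, 79, 88, 122, 158.
ClaI cuts after base 2 of each site, so after positions 12, 80, 89, 123, 159.
Linear molecule, 5 cuts → 6 fragments:
  1–12 → 12 bp
  13–80 → 68 bp
  81–89 → 9 bp
  90–123 → 34 bp
  124–159 → 36 bp
  160–165 → 6 bp
Sorted largest to smallest: 68, 36, 34, 12, 9, 6 bp.

68, 36, 34, 12, 9, 6 bp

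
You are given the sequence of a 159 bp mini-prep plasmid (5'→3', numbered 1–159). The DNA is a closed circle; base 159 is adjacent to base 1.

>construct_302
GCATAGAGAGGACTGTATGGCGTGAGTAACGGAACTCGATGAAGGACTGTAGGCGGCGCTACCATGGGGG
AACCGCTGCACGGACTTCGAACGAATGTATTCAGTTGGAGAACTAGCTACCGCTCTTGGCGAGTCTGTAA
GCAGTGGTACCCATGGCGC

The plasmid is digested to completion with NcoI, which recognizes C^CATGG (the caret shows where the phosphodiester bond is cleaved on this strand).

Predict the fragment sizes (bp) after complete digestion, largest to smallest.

NcoI sites (CCATGG) start at positions 62, 151.
NcoI cuts after the first base of each site, so after positions 62, 151.
Circular molecule, 2 cuts → 2 fragments:
  63–151 → 89 bp
  152–159 then 1–62 → 8 + 62 = 70 bp
Sorted largest to smallest: 89, 70 bp.

89, 70 bp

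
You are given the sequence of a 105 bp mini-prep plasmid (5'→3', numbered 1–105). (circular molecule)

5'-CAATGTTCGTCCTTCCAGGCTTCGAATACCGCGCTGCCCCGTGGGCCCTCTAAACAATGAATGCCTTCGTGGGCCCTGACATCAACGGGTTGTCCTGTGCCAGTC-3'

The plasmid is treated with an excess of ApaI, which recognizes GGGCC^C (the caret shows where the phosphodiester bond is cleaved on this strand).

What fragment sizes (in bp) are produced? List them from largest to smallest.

ApaI sites (GGGCCC) start at positions 43, 71.
ApaI cuts after base 5 of each site (before the last base), so after positions 47, 75.
Circular molecule, 2 cuts → 2 fragments:
  48–75 → 28 bp
  76–105 then 1–47 → 30 + 47 = 77 bp
Sorted largest to smallest: 77, 28 bp.

77, 28 bp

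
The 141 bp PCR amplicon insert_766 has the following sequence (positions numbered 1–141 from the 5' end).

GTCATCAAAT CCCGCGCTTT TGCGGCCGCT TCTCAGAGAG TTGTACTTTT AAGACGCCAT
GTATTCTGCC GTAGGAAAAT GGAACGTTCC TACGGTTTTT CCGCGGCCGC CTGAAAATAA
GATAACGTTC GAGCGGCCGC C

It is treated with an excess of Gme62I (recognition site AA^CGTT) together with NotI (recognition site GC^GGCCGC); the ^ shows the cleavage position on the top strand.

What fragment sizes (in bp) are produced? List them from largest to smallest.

Gme62I sites (AACGTT) start at positions 83, 124.
Gme62I cuts after base 2 of each site, so after positions 84, 125.
NotI sites (GCGGCCGC) start at positions 22, 103, 133.
NotI cuts after base 2 of each site, so after positions 23, 104, 134.
Combined cut positions: 23, 84, 104, 125, 134.
Linear molecule, 5 cuts → 6 fragments:
  1–23 → 23 bp
  24–84 → 61 bp
  85–104 → 20 bp
  105–125 → 21 bp
  126–134 → 9 bp
  135–141 → 7 bp
Sorted largest to smallest: 61, 23, 21, 20, 9, 7 bp.

61, 23, 21, 20, 9, 7 bp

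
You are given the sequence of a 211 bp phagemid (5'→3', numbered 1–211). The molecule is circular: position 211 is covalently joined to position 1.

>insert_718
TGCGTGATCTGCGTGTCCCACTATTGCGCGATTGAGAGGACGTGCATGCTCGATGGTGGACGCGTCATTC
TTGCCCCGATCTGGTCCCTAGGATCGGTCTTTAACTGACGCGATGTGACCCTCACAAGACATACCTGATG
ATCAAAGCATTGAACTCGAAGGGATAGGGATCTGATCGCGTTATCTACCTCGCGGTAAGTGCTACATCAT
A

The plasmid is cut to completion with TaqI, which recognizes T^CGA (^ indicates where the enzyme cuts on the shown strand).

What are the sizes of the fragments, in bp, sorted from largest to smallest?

106, 105 bp

TaqI sites (TCGA) start at positions 50, 156.
TaqI cuts after the first base of each site, so after positions 50, 156.
Circular molecule, 2 cuts → 2 fragments:
  51–156 → 106 bp
  157–211 then 1–50 → 55 + 50 = 105 bp
Sorted largest to smallest: 106, 105 bp.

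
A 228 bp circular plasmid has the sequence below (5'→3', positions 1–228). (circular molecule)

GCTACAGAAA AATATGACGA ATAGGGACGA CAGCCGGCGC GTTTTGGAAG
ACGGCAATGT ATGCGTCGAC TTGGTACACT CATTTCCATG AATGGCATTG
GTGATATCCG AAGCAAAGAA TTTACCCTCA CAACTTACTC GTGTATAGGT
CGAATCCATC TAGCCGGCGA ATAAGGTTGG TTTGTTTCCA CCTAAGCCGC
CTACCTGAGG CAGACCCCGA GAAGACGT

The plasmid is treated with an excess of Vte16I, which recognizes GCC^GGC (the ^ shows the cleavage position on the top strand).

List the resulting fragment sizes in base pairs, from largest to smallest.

130, 98 bp

Vte16I sites (GCCGGC) start at positions 33, 163.
Vte16I cuts after base 3 of each site, so after positions 35, 165.
Circular molecule, 2 cuts → 2 fragments:
  36–165 → 130 bp
  166–228 then 1–35 → 63 + 35 = 98 bp
Sorted largest to smallest: 130, 98 bp.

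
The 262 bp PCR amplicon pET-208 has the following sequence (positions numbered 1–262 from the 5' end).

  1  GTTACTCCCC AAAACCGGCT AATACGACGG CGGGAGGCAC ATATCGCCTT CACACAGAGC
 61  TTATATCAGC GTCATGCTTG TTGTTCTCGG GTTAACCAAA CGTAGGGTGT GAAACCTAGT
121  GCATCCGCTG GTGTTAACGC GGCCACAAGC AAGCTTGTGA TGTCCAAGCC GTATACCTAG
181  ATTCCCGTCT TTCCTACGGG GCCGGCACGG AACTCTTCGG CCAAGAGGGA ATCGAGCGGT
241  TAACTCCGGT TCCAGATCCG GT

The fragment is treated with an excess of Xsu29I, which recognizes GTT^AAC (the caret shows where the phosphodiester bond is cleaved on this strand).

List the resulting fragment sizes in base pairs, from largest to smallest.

106, 93, 42, 21 bp

Xsu29I sites (GTTAAC) start at positions 91, 133, 239.
Xsu29I cuts after base 3 of each site, so after positions 93, 135, 241.
Linear molecule, 3 cuts → 4 fragments:
  1–93 → 93 bp
  94–135 → 42 bp
  136–241 → 106 bp
  242–262 → 21 bp
Sorted largest to smallest: 106, 93, 42, 21 bp.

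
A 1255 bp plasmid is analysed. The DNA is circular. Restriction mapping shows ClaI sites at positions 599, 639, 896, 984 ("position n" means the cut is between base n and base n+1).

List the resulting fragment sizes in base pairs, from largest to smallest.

Circular molecule, 4 cuts → 4 fragments:
  639 − 599 = 40 bp
  896 − 639 = 257 bp
  984 − 896 = 88 bp
  wrap: 1255 − 984 + 599 = 870 bp
Sorted largest to smallest: 870, 257, 88, 40 bp.

870, 257, 88, 40 bp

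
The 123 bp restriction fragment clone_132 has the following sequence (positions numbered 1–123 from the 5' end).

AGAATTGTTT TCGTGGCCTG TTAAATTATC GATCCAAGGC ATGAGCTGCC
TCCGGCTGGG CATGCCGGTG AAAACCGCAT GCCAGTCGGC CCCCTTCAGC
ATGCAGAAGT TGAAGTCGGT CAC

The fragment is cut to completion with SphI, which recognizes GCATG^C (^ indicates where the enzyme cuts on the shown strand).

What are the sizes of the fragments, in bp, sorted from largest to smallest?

64, 22, 20, 17 bp

SphI sites (GCATGC) start at positions 60, 77, 99.
SphI cuts after base 5 of each site (before the last base), so after positions 64, 81, 103.
Linear molecule, 3 cuts → 4 fragments:
  1–64 → 64 bp
  65–81 → 17 bp
  82–103 → 22 bp
  104–123 → 20 bp
Sorted largest to smallest: 64, 22, 20, 17 bp.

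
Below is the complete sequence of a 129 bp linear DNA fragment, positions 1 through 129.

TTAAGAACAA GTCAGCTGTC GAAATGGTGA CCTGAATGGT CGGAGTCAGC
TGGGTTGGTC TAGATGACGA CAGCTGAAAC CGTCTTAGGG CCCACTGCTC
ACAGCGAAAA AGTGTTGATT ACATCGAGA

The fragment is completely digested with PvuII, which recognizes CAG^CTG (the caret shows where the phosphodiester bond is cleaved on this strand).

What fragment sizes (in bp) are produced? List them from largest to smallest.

PvuII sites (CAGCTG) start at positions 13, 47, 71.
PvuII cuts after base 3 of each site, so after positions 15, 49, 73.
Linear molecule, 3 cuts → 4 fragments:
  1–15 → 15 bp
  16–49 → 34 bp
  50–73 → 24 bp
  74–129 → 56 bp
Sorted largest to smallest: 56, 34, 24, 15 bp.

56, 34, 24, 15 bp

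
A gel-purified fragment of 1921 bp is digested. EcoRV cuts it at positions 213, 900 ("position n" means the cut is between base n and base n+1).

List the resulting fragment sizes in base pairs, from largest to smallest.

Linear molecule, 2 cuts → 3 fragments:
  213 − 0 = 213 bp
  900 − 213 = 687 bp
  1921 − 900 = 1021 bp
Sorted largest to smallest: 1021, 687, 213 bp.

1021, 687, 213 bp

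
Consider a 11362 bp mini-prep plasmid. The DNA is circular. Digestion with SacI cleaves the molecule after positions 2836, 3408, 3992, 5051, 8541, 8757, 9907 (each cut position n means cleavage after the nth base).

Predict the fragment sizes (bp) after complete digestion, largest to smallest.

Circular molecule, 7 cuts → 7 fragments:
  3408 − 2836 = 572 bp
  3992 − 3408 = 584 bp
  5051 − 3992 = 1059 bp
  8541 − 5051 = 3490 bp
  8757 − 8541 = 216 bp
  9907 − 8757 = 1150 bp
  wrap: 11362 − 9907 + 2836 = 4291 bp
Sorted largest to smallest: 4291, 3490, 1150, 1059, 584, 572, 216 bp.

4291, 3490, 1150, 1059, 584, 572, 216 bp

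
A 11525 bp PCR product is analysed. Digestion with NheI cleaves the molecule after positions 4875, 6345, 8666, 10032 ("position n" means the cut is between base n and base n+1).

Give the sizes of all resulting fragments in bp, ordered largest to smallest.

Linear molecule, 4 cuts → 5 fragments:
  4875 − 0 = 4875 bp
  6345 − 4875 = 1470 bp
  8666 − 6345 = 2321 bp
  10032 − 8666 = 1366 bp
  11525 − 10032 = 1493 bp
Sorted largest to smallest: 4875, 2321, 1493, 1470, 1366 bp.

4875, 2321, 1493, 1470, 1366 bp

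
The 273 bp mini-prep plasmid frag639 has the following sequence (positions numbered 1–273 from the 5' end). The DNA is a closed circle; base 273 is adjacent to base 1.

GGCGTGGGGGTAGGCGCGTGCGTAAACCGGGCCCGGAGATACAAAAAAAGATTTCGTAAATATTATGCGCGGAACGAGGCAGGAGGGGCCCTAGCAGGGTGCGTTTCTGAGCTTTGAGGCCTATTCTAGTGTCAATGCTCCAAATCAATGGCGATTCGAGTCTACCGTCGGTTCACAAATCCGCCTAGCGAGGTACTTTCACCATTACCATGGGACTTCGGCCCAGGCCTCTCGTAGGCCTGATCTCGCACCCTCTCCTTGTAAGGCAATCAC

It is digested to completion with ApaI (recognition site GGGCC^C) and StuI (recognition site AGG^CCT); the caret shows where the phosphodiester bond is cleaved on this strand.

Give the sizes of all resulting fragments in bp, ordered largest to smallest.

108, 68, 57, 29, 11 bp

ApaI sites (GGGCCC) start at positions 29, 86.
ApaI cuts after base 5 of each site (before the last base), so after positions 33, 90.
StuI sites (AGGCCT) start at positions 117, 225, 236.
StuI cuts after base 3 of each site, so after positions 119, 227, 238.
Combined cut positions: 33, 90, 119, 227, 238.
Circular molecule, 5 cuts → 5 fragments:
  34–90 → 57 bp
  91–119 → 29 bp
  120–227 → 108 bp
  228–238 → 11 bp
  239–273 then 1–33 → 35 + 33 = 68 bp
Sorted largest to smallest: 108, 68, 57, 29, 11 bp.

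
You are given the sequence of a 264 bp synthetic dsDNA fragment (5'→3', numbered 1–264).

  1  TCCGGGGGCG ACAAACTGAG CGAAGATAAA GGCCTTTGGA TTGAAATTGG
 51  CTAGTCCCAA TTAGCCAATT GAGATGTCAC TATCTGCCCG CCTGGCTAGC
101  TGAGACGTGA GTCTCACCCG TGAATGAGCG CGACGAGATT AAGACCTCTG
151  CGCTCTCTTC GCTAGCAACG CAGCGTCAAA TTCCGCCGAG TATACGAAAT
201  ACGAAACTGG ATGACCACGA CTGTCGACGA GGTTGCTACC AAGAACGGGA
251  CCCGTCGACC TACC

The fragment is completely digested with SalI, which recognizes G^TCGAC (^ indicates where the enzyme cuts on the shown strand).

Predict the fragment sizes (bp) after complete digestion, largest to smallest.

223, 31, 10 bp

SalI sites (GTCGAC) start at positions 223, 254.
SalI cuts after the first base of each site, so after positions 223, 254.
Linear molecule, 2 cuts → 3 fragments:
  1–223 → 223 bp
  224–254 → 31 bp
  255–264 → 10 bp
Sorted largest to smallest: 223, 31, 10 bp.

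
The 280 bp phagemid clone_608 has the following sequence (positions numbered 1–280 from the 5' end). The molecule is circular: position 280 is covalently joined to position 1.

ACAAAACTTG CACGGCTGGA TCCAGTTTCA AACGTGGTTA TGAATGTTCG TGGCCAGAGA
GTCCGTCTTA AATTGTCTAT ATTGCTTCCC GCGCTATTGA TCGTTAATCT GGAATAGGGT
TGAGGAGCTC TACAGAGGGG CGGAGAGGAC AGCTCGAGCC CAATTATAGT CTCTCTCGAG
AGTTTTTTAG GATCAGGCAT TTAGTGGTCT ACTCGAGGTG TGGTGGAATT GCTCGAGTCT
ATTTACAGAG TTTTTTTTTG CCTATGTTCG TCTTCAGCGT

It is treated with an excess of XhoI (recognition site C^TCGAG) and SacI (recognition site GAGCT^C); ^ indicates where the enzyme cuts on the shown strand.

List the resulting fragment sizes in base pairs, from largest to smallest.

177, 37, 24, 22, 20 bp

XhoI sites (CTCGAG) start at positions 153, 175, 212, 232.
XhoI cuts after the first base of each site, so after positions 153, 175, 212, 232.
The SacI site (GAGCTC) starts at position 125.
SacI cuts after base 5 of each site (before the last base), so after position 129.
Combined cut positions: 129, 153, 175, 212, 232.
Circular molecule, 5 cuts → 5 fragments:
  130–153 → 24 bp
  154–175 → 22 bp
  176–212 → 37 bp
  213–232 → 20 bp
  233–280 then 1–129 → 48 + 129 = 177 bp
Sorted largest to smallest: 177, 37, 24, 22, 20 bp.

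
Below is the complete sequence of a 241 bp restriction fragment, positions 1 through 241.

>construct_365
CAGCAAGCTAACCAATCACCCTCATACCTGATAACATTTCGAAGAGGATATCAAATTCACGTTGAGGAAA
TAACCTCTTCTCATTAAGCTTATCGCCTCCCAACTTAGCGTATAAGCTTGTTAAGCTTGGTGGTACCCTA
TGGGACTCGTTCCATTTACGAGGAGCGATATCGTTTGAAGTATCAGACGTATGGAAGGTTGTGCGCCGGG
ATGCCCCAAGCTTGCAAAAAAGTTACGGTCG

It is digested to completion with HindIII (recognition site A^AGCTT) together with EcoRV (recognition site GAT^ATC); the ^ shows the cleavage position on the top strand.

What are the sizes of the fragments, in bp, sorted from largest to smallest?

HindIII sites (AAGCTT) start at positions 86, 114, 123, 218.
HindIII cuts after the first base of each site, so after positions 86, 114, 123, 218.
EcoRV sites (GATATC) start at positions 47, 167.
EcoRV cuts after base 3 of each site, so after positions 49, 169.
Combined cut positions: 49, 86, 114, 123, 169, 218.
Linear molecule, 6 cuts → 7 fragments:
  1–49 → 49 bp
  50–86 → 37 bp
  87–114 → 28 bp
  115–123 → 9 bp
  124–169 → 46 bp
  170–218 → 49 bp
  219–241 → 23 bp
Sorted largest to smallest: 49, 49, 46, 37, 28, 23, 9 bp.

49, 49, 46, 37, 28, 23, 9 bp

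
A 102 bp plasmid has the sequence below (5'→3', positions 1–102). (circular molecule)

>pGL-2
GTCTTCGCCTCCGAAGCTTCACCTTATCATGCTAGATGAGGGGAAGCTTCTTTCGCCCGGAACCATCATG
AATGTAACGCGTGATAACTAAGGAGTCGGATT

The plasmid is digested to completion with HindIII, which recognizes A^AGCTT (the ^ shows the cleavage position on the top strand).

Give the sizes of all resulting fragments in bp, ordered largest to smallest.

HindIII sites (AAGCTT) start at positions 14, 44.
HindIII cuts after the first base of each site, so after positions 14, 44.
Circular molecule, 2 cuts → 2 fragments:
  15–44 → 30 bp
  45–102 then 1–14 → 58 + 14 = 72 bp
Sorted largest to smallest: 72, 30 bp.

72, 30 bp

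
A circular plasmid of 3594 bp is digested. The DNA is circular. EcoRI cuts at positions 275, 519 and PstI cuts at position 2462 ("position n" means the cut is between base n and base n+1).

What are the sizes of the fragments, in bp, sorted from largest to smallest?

1943, 1407, 244 bp

Combined cut positions (sorted): 275, 519, 2462.
Circular molecule, 3 cuts → 3 fragments:
  519 − 275 = 244 bp
  2462 − 519 = 1943 bp
  wrap: 3594 − 2462 + 275 = 1407 bp
Sorted largest to smallest: 1943, 1407, 244 bp.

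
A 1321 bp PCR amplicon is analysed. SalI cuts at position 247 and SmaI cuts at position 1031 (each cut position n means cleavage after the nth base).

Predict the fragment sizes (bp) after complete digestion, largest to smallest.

784, 290, 247 bp

Combined cut positions (sorted): 247, 1031.
Linear molecule, 2 cuts → 3 fragments:
  247 − 0 = 247 bp
  1031 − 247 = 784 bp
  1321 − 1031 = 290 bp
Sorted largest to smallest: 784, 290, 247 bp.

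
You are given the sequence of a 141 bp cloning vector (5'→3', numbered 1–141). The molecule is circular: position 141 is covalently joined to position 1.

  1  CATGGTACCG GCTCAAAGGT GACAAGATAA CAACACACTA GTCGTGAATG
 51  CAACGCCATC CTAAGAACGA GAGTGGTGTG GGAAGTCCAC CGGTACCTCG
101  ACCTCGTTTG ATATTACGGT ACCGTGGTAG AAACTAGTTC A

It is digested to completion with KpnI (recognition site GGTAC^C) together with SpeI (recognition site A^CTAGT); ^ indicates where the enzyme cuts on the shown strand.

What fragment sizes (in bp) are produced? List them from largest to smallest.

59, 29, 26, 16, 11 bp

KpnI sites (GGTACC) start at positions 4, 92, 118.
KpnI cuts after base 5 of each site (before the last base), so after positions 8, 96, 122.
SpeI sites (ACTAGT) start at positions 37, 133.
SpeI cuts after the first base of each site, so after positions 37, 133.
Combined cut positions: 8, 37, 96, 122, 133.
Circular molecule, 5 cuts → 5 fragments:
  9–37 → 29 bp
  38–96 → 59 bp
  97–122 → 26 bp
  123–133 → 11 bp
  134–141 then 1–8 → 8 + 8 = 16 bp
Sorted largest to smallest: 59, 29, 26, 16, 11 bp.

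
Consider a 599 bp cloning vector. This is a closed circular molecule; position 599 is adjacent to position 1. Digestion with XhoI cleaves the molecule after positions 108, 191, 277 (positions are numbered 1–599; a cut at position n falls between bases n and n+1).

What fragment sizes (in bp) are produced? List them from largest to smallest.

Circular molecule, 3 cuts → 3 fragments:
  191 − 108 = 83 bp
  277 − 191 = 86 bp
  wrap: 599 − 277 + 108 = 430 bp
Sorted largest to smallest: 430, 86, 83 bp.

430, 86, 83 bp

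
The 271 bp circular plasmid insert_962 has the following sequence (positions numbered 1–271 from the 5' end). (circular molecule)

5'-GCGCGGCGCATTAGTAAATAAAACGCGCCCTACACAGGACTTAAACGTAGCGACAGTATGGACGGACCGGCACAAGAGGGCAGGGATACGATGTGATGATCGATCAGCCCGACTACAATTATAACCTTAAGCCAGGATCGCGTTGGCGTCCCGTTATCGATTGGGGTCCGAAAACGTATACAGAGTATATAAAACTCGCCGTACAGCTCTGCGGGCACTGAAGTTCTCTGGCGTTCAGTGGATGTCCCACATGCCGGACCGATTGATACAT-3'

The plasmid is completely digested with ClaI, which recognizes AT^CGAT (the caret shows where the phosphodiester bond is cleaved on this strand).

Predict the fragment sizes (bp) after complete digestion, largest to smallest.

ClaI sites (ATCGAT) start at positions 99, 156.
ClaI cuts after base 2 of each site, so after positions 100, 157.
Circular molecule, 2 cuts → 2 fragments:
  101–157 → 57 bp
  158–271 then 1–100 → 114 + 100 = 214 bp
Sorted largest to smallest: 214, 57 bp.

214, 57 bp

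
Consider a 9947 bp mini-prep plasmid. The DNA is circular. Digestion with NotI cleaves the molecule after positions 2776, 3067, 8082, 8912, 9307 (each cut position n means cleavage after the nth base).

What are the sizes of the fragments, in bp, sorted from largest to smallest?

Circular molecule, 5 cuts → 5 fragments:
  3067 − 2776 = 291 bp
  8082 − 3067 = 5015 bp
  8912 − 8082 = 830 bp
  9307 − 8912 = 395 bp
  wrap: 9947 − 9307 + 2776 = 3416 bp
Sorted largest to smallest: 5015, 3416, 830, 395, 291 bp.

5015, 3416, 830, 395, 291 bp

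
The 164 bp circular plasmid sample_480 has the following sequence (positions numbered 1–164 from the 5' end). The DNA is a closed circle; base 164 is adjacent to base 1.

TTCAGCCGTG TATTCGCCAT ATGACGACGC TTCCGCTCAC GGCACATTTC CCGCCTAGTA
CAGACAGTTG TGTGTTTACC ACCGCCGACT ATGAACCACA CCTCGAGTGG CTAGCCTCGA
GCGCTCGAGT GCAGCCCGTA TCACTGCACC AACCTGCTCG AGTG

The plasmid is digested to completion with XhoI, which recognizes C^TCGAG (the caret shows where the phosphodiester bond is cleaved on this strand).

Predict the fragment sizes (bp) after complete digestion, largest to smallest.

XhoI sites (CTCGAG) start at positions 102, 116, 124, 157.
XhoI cuts after the first base of each site, so after positions 102, 116, 124, 157.
Circular molecule, 4 cuts → 4 fragments:
  103–116 → 14 bp
  117–124 → 8 bp
  125–157 → 33 bp
  158–164 then 1–102 → 7 + 102 = 109 bp
Sorted largest to smallest: 109, 33, 14, 8 bp.

109, 33, 14, 8 bp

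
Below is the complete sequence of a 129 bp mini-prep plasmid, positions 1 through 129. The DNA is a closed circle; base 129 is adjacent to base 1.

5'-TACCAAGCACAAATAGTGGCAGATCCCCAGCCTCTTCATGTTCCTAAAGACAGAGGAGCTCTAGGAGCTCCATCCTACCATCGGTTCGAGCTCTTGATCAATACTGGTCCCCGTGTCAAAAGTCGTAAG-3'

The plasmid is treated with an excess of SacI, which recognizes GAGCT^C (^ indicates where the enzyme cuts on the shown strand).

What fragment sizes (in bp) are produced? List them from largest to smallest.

97, 23, 9 bp

SacI sites (GAGCTC) start at positions 56, 65, 88.
SacI cuts after base 5 of each site (before the last base), so after positions 60, 69, 92.
Circular molecule, 3 cuts → 3 fragments:
  61–69 → 9 bp
  70–92 → 23 bp
  93–129 then 1–60 → 37 + 60 = 97 bp
Sorted largest to smallest: 97, 23, 9 bp.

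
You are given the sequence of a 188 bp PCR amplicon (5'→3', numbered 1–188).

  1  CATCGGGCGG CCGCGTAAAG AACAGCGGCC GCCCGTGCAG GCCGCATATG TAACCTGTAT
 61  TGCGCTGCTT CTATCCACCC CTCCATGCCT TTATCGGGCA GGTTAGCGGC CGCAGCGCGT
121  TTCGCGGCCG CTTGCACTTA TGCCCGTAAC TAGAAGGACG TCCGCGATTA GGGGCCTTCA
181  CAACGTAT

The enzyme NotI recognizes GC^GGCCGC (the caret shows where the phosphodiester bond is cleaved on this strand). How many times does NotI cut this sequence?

4

GCGGCCGC occurs starting at positions 7, 25, 106, 124.
NotI cuts at 4 sites.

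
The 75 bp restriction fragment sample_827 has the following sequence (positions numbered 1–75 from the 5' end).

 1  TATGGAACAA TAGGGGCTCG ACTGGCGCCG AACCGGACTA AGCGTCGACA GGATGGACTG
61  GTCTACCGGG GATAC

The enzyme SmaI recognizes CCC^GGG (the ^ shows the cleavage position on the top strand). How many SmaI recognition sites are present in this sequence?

0

No occurrence of CCCGGG is present in the sequence.
SmaI does not cut: 0 sites.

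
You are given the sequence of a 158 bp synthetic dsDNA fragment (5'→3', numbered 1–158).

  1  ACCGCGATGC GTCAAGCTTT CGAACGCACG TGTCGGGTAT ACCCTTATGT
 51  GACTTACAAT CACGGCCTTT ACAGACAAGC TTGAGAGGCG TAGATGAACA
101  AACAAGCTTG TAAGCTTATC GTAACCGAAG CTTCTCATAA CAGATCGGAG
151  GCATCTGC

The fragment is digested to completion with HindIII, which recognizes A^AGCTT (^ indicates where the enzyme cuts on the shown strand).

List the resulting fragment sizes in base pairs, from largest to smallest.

63, 30, 27, 16, 14, 8 bp

HindIII sites (AAGCTT) start at positions 14, 77, 104, 112, 128.
HindIII cuts after the first base of each site, so after positions 14, 77, 104, 112, 128.
Linear molecule, 5 cuts → 6 fragments:
  1–14 → 14 bp
  15–77 → 63 bp
  78–104 → 27 bp
  105–112 → 8 bp
  113–128 → 16 bp
  129–158 → 30 bp
Sorted largest to smallest: 63, 30, 27, 16, 14, 8 bp.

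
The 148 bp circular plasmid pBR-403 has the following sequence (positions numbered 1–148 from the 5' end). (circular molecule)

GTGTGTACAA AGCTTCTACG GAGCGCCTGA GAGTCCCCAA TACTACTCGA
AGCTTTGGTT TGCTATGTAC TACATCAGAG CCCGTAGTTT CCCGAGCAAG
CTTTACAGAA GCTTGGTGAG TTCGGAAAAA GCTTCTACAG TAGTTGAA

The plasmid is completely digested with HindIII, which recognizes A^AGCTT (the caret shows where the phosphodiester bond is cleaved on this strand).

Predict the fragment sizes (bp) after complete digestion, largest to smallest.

HindIII sites (AAGCTT) start at positions 10, 50, 98, 109, 129.
HindIII cuts after the first base of each site, so after positions 10, 50, 98, 109, 129.
Circular molecule, 5 cuts → 5 fragments:
  11–50 → 40 bp
  51–98 → 48 bp
  99–109 → 11 bp
  110–129 → 20 bp
  130–148 then 1–10 → 19 + 10 = 29 bp
Sorted largest to smallest: 48, 40, 29, 20, 11 bp.

48, 40, 29, 20, 11 bp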